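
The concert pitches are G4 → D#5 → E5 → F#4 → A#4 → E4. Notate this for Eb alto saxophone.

E5 B#5 C#6 D#5 F##5 C#5

Written C4 sounds as Eb3 on the Eb alto saxophone, so concert pitches are written a major sixth up.
G4 gives E5
D#5 gives B#5
E5 gives C#6
F#4 gives D#5
A#4 gives F##5
E4 gives C#5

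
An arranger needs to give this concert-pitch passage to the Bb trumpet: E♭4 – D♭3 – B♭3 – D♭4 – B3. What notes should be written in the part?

Written C4 sounds as Bb3 on the Bb trumpet, so concert pitches are written a major second up.
Eb4 -> F4
Db3 -> Eb3
Bb3 -> C4
Db4 -> Eb4
B3 -> C#4

F4 Eb3 C4 Eb4 C#4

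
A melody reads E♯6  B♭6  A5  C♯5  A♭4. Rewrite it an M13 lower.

G#4 Db5 C4 E3 Cb3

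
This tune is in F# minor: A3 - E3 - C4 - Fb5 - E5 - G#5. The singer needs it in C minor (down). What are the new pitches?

From F# down to C is an augmented fourth; apply that to each pitch.
A3 becomes Eb3
E3 becomes Bb2
C4 becomes Gb3
Fb5 becomes Cbb5
E5 becomes Bb4
G#5 becomes D5

Eb3 Bb2 Gb3 Cbb5 Bb4 D5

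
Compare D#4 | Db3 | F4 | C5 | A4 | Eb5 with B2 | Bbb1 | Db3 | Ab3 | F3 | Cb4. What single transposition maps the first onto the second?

From D#4 to B2 is 10 letter names — a tenth of some quality.
B2 to D#4 is 16 semitones, which makes it a major tenth; the second version is lower, so the direction is down.
Checking another pair — Eb5 → Cb4 — gives the same interval.

down a major tenth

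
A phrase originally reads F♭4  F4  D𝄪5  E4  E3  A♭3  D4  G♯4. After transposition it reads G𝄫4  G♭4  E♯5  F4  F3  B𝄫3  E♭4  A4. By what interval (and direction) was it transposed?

up a minor second

From Fb4 to Gbb4 is 2 letter names — a second of some quality.
Fb4 to Gbb4 is 1 semitone, which makes it a minor second; the second version is higher, so the direction is up.
Checking another pair — G#4 → A4 — gives the same interval.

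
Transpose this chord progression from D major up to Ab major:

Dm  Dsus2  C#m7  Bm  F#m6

Abm Absus2 Gm7 Fm Cm6

D major up to Ab major is a diminished fifth; each chord root moves by that interval while the quality stays the same.
Dm: root D up a diminished fifth → Ab, giving Abm.
Dsus2: root D up a diminished fifth → Ab, giving Absus2.
C#m7: root C# up a diminished fifth → G, giving Gm7.
Bm: root B up a diminished fifth → F, giving Fm.
F#m6: root F# up a diminished fifth → C, giving Cm6.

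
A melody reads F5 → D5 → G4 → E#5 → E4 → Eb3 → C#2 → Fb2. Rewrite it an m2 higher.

Gb5 Eb5 Ab4 F#5 F4 Fb3 D2 Gbb2

A minor second up from F5 gives Gb5.
D5 up a minor second is Eb5.
A minor second up from G4 gives Ab4.
E#5: a second up reaches F, and 1 semitone makes it F#5.
E4: a second up reaches F, and 1 semitone makes it F4.
A minor second up from Eb3 gives Fb3.
A minor second up from C#2 gives D2.
Fb2 up a minor second is Gbb2.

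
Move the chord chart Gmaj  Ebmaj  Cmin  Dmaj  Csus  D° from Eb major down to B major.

D#maj Bmaj G#min A#maj G#sus A#°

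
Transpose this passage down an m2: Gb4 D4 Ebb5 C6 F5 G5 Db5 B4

F4 C#4 Db5 B5 E5 F#5 C5 A#4

Gb4 -> F4
D4 -> C#4
Ebb5 -> Db5
C6 -> B5
F5 -> E5
G5 -> F#5
Db5 -> C5
B4 -> A#4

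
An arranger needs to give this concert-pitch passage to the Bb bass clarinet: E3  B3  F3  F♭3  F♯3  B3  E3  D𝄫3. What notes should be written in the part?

F#4 C#5 G4 Gb4 G#4 C#5 F#4 Ebb4

Written C4 sounds as Bb2 on the Bb bass clarinet, so concert pitches are written a major ninth up.
E3 gives F#4
B3 gives C#5
F3 gives G4
Fb3 gives Gb4
F#3 gives G#4
B3 gives C#5
E3 gives F#4
Dbb3 gives Ebb4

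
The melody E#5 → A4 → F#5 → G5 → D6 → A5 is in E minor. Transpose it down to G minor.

G#4 C4 A4 Bb4 F5 C5

E minor to G minor down is a major sixth, so every note moves down by that interval.
E#5 to G#4
A4 to C4
F#5 to A4
G5 to Bb4
D6 to F5
A5 to C5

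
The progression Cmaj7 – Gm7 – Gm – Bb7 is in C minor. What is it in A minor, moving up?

C minor up to A minor is a major sixth; each chord root moves by that interval while the quality stays the same.
Cmaj7: root C up a major sixth → A, giving Amaj7.
Gm7: root G up a major sixth → E, giving Em7.
Gm: root G up a major sixth → E, giving Em.
Bb7: root Bb up a major sixth → G, giving G7.

Amaj7 Em7 Em G7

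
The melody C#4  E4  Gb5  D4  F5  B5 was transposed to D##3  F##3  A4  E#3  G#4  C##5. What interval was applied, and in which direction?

down a diminished seventh

From C#4 to D##3 is 7 letter names — a seventh of some quality.
D##3 to C#4 is 9 semitones, which makes it a diminished seventh; the second version is lower, so the direction is down.
Checking another pair — B5 → C##5 — gives the same interval.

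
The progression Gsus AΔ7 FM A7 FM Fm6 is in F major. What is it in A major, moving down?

F major down to A major is a minor sixth; each chord root moves by that interval while the quality stays the same.
Gsus: root G down a minor sixth → B, giving Bsus.
AΔ7: root A down a minor sixth → C#, giving C#Δ7.
FM: root F down a minor sixth → A, giving AM.
A7: root A down a minor sixth → C#, giving C#7.
FM: root F down a minor sixth → A, giving AM.
Fm6: root F down a minor sixth → A, giving Am6.

Bsus C#Δ7 AM C#7 AM Am6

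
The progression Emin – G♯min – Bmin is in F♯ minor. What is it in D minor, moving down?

F♯ minor down to D minor is a major third; each chord root moves by that interval while the quality stays the same.
Emin: root E down a major third → C, giving Cmin.
G♯min: root G♯ down a major third → E, giving Emin.
Bmin: root B down a major third → G, giving Gmin.

Cmin Emin Gmin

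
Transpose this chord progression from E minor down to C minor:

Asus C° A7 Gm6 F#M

E minor down to C minor is a major third; each chord root moves by that interval while the quality stays the same.
Asus: root A down a major third → F, giving Fsus.
C°: root C down a major third → Ab, giving Ab°.
A7: root A down a major third → F, giving F7.
Gm6: root G down a major third → Eb, giving Ebm6.
F#M: root F# down a major third → D, giving DM.

Fsus Ab° F7 Ebm6 DM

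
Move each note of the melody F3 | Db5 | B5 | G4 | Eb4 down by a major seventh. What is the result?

Gb2 Ebb4 C5 Ab3 Fb3

F3 gives Gb2
Db5 gives Ebb4
B5 gives C5
G4 gives Ab3
Eb4 gives Fb3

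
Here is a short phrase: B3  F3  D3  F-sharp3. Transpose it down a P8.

B3: an octave down reaches B, and 12 semitones makes it B2.
A perfect octave down from F3 gives F2.
A perfect octave down from D3 gives D2.
F#3 down a perfect octave is F#2.

B2 F2 D2 F#2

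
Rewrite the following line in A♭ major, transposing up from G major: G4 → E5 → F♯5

G major to A♭ major up is a minor second, so every note moves up by that interval.
G4 -> Ab4
E5 -> F5
F#5 -> G5

Ab4 F5 G5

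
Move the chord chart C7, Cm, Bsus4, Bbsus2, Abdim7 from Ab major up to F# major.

A#7 A#m G##sus4 G#sus2 F#dim7

Ab major up to F# major is an augmented sixth; each chord root moves by that interval while the quality stays the same.
C7: root C up an augmented sixth → A#, giving A#7.
Cm: root C up an augmented sixth → A#, giving A#m.
Bsus4: root B up an augmented sixth → G##, giving G##sus4.
Bbsus2: root Bb up an augmented sixth → G#, giving G#sus2.
Abdim7: root Ab up an augmented sixth → F#, giving F#dim7.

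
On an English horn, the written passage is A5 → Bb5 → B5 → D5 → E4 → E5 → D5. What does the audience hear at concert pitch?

D5 Eb5 E5 G4 A3 A4 G4

Written C4 on the English horn sounds as F3, a perfect fifth lower; apply that shift to every note.
A5 -> D5
Bb5 -> Eb5
B5 -> E5
D5 -> G4
E4 -> A3
E5 -> A4
D5 -> G4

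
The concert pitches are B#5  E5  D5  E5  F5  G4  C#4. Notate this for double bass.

Written C4 sounds as C3 on the double bass, so concert pitches are written a perfect octave up.
B#5 → B#6
E5 → E6
D5 → D6
E5 → E6
F5 → F6
G4 → G5
C#4 → C#5

B#6 E6 D6 E6 F6 G5 C#5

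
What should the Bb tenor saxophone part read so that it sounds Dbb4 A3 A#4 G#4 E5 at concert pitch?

Ebb5 B4 B#5 A#5 F#6

Written C4 sounds as Bb2 on the Bb tenor saxophone, so concert pitches are written a major ninth up.
Dbb4 -> Ebb5
A3 -> B4
A#4 -> B#5
G#4 -> A#5
E5 -> F#6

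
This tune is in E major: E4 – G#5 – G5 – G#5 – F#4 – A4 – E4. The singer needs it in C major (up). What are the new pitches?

C5 E6 Eb6 E6 D5 F5 C5

E major to C major up is a minor sixth, so every note moves up by that interval.
E4 -> C5
G#5 -> E6
G5 -> Eb6
G#5 -> E6
F#4 -> D5
A4 -> F5
E4 -> C5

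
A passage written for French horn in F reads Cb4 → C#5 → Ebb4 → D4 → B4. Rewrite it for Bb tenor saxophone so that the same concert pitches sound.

Gb4 G#5 Bbb4 A4 F#5

First find concert pitch: the French horn in F sounds a perfect fifth below written, so Cb4 C#5 Ebb4 D4 B4 sounds Fb3 F#4 Abb3 G3 E4.
Then write for Bb tenor saxophone: it sounds a major ninth below written, so the part must be a major ninth above concert.
Fb3 → Gb4
F#4 → G#5
Abb3 → Bbb4
G3 → A4
E4 → F#5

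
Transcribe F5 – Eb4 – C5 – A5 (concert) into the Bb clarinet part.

Written C4 sounds as Bb3 on the Bb clarinet, so concert pitches are written a major second up.
F5 to G5
Eb4 to F4
C5 to D5
A5 to B5

G5 F4 D5 B5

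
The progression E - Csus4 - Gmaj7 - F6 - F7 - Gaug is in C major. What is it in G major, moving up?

C major up to G major is a perfect fifth; each chord root moves by that interval while the quality stays the same.
E: root E up a perfect fifth → B, giving B.
Csus4: root C up a perfect fifth → G, giving Gsus4.
Gmaj7: root G up a perfect fifth → D, giving Dmaj7.
F6: root F up a perfect fifth → C, giving C6.
F7: root F up a perfect fifth → C, giving C7.
Gaug: root G up a perfect fifth → D, giving Daug.

B Gsus4 Dmaj7 C6 C7 Daug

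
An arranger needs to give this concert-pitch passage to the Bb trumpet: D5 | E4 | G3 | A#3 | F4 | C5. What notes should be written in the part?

E5 F#4 A3 B#3 G4 D5

Written C4 sounds as Bb3 on the Bb trumpet, so concert pitches are written a major second up.
D5 gives E5
E4 gives F#4
G3 gives A3
A#3 gives B#3
F4 gives G4
C5 gives D5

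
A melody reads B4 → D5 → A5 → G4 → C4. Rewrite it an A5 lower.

B4 gives Eb4
D5 gives Gb4
A5 gives Db5
G4 gives Cb4
C4 gives Fb3

Eb4 Gb4 Db5 Cb4 Fb3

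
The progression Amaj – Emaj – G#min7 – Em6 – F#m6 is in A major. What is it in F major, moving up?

Fmaj Cmaj Emin7 Cm6 Dm6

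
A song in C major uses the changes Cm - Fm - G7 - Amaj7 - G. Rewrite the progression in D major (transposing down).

C major down to D major is a minor seventh; each chord root moves by that interval while the quality stays the same.
Cm: root C down a minor seventh → D, giving Dm.
Fm: root F down a minor seventh → G, giving Gm.
G7: root G down a minor seventh → A, giving A7.
Amaj7: root A down a minor seventh → B, giving Bmaj7.
G: root G down a minor seventh → A, giving A.

Dm Gm A7 Bmaj7 A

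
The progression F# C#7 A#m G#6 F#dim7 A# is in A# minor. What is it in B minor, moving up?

G D7 Bm A6 Gdim7 B

A# minor up to B minor is a minor second; each chord root moves by that interval while the quality stays the same.
F#: root F# up a minor second → G, giving G.
C#7: root C# up a minor second → D, giving D7.
A#m: root A# up a minor second → B, giving Bm.
G#6: root G# up a minor second → A, giving A6.
F#dim7: root F# up a minor second → G, giving Gdim7.
A#: root A# up a minor second → B, giving B.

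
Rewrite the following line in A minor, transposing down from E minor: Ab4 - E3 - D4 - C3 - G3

From E down to A is a perfect fifth; apply that to each pitch.
Ab4 to Db4
E3 to A2
D4 to G3
C3 to F2
G3 to C3

Db4 A2 G3 F2 C3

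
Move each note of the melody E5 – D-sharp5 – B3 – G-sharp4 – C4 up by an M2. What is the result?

E5 up a major second is F#5.
A major second up from D#5 gives E#5.
B3: a second up reaches C, and 2 semitones makes it C#4.
A major second up from G#4 gives A#4.
A major second up from C4 gives D4.

F#5 E#5 C#4 A#4 D4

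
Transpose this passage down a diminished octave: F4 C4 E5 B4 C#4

F#3 C#3 E#4 B#3 C##3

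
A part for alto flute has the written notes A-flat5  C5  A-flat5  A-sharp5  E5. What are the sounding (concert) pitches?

Eb5 G4 Eb5 E#5 B4

The alto flute sounds a perfect fourth below written, so transpose each written note down a perfect fourth.
Ab5 gives Eb5
C5 gives G4
Ab5 gives Eb5
A#5 gives E#5
E5 gives B4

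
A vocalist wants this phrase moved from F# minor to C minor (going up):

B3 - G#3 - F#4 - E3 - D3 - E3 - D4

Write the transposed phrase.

F# minor to C minor up is a diminished fifth, so every note moves up by that interval.
B3 becomes F4
G#3 becomes D4
F#4 becomes C5
E3 becomes Bb3
D3 becomes Ab3
E3 becomes Bb3
D4 becomes Ab4

F4 D4 C5 Bb3 Ab3 Bb3 Ab4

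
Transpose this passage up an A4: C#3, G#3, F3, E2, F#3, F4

C#3 up an augmented fourth is F##3.
An augmented fourth up from G#3 gives C##4.
An augmented fourth up from F3 gives B3.
E2 up an augmented fourth is A#2.
F#3 up an augmented fourth is B#3.
F4 up an augmented fourth is B4.

F##3 C##4 B3 A#2 B#3 B4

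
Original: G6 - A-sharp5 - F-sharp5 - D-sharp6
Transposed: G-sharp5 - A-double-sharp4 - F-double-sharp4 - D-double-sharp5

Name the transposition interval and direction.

From G6 to G#5 is 8 letter names — an octave of some quality.
G#5 to G6 is 11 semitones, which makes it a diminished octave; the second version is lower, so the direction is down.
Checking another pair — D#6 → D##5 — gives the same interval.

down a diminished octave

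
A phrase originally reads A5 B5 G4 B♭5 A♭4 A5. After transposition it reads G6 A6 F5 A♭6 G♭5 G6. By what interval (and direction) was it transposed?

Take the first pair: A5 → G6. A to G spans 7 letter names, so the interval is some kind of seventh.
A5 to G6 is 10 semitones, which makes it a minor seventh; the second version is higher, so the direction is up.
Checking another pair — A5 → G6 — gives the same interval.

up a minor seventh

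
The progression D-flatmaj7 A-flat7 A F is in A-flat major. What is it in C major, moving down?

A-flat major down to C major is a minor sixth; each chord root moves by that interval while the quality stays the same.
D-flatmaj7: root D-flat down a minor sixth → F, giving Fmaj7.
A-flat7: root A-flat down a minor sixth → C, giving C7.
A: root A down a minor sixth → C#, giving C#.
F: root F down a minor sixth → A, giving A.

Fmaj7 C7 C# A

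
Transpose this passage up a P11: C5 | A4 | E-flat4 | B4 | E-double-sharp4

F6 D6 Ab5 E6 A##5

C5: an eleventh up reaches F, and 17 semitones makes it F6.
A4 up a perfect eleventh is D6.
A perfect eleventh up from Eb4 gives Ab5.
B4: an eleventh up reaches E, and 17 semitones makes it E6.
A perfect eleventh up from E##4 gives A##5.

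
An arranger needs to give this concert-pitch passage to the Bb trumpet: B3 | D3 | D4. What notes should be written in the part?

Written C4 sounds as Bb3 on the Bb trumpet, so concert pitches are written a major second up.
B3 gives C#4
D3 gives E3
D4 gives E4

C#4 E3 E4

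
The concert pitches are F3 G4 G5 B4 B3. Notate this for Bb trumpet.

G3 A4 A5 C#5 C#4

Written C4 sounds as Bb3 on the Bb trumpet, so concert pitches are written a major second up.
F3 → G3
G4 → A4
G5 → A5
B4 → C#5
B3 → C#4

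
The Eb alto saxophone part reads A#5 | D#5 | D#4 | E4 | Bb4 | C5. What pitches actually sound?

Written C4 on the Eb alto saxophone sounds as Eb3, a major sixth lower; apply that shift to every note.
A#5 -> C#5
D#5 -> F#4
D#4 -> F#3
E4 -> G3
Bb4 -> Db4
C5 -> Eb4

C#5 F#4 F#3 G3 Db4 Eb4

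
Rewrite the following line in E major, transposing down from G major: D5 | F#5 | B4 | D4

B4 D#5 G#4 B3

G major to E major down is a minor third, so every note moves down by that interval.
D5 to B4
F#5 to D#5
B4 to G#4
D4 to B3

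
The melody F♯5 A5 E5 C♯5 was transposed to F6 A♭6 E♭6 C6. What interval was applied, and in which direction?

up a diminished octave

From F#5 to F6 is 8 letter names — an octave of some quality.
F#5 to F6 is 11 semitones, which makes it a diminished octave; the second version is higher, so the direction is up.
Checking another pair — C#5 → C6 — gives the same interval.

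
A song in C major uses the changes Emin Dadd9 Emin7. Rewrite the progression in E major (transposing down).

G#min F#add9 G#min7

C major down to E major is a minor sixth; each chord root moves by that interval while the quality stays the same.
Emin: root E down a minor sixth → G#, giving G#min.
Dadd9: root D down a minor sixth → F#, giving F#add9.
Emin7: root E down a minor sixth → G#, giving G#min7.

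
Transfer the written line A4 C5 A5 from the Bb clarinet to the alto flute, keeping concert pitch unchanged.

C5 Eb5 C6

First find concert pitch: the Bb clarinet sounds a major second below written, so A4 C5 A5 sounds G4 Bb4 G5.
Then write for alto flute: it sounds a perfect fourth below written, so the part must be a perfect fourth above concert.
G4 → C5
Bb4 → Eb5
G5 → C6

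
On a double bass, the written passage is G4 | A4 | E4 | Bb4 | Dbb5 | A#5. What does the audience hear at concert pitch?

G3 A3 E3 Bb3 Dbb4 A#4

The double bass sounds a perfect octave below written, so transpose each written note down a perfect octave.
G4 becomes G3
A4 becomes A3
E4 becomes E3
Bb4 becomes Bb3
Dbb5 becomes Dbb4
A#5 becomes A#4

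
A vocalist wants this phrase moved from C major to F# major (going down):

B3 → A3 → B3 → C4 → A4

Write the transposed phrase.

E#3 D#3 E#3 F#3 D#4

From C down to F# is a diminished fifth; apply that to each pitch.
B3 becomes E#3
A3 becomes D#3
B3 becomes E#3
C4 becomes F#3
A4 becomes D#4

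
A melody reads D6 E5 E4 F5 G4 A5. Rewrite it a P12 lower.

D6 to G4
E5 to A3
E4 to A2
F5 to Bb3
G4 to C3
A5 to D4

G4 A3 A2 Bb3 C3 D4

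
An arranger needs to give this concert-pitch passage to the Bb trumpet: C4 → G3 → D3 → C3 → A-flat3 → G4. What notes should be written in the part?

The Bb trumpet sounds a major second below written, so the written part must be a major second above concert — transpose each note up.
C4 gives D4
G3 gives A3
D3 gives E3
C3 gives D3
Ab3 gives Bb3
G4 gives A4

D4 A3 E3 D3 Bb3 A4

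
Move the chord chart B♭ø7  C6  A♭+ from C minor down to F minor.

C minor down to F minor is a perfect fifth; each chord root moves by that interval while the quality stays the same.
B♭ø7: root B♭ down a perfect fifth → Eb, giving Ebø7.
C6: root C down a perfect fifth → F, giving F6.
A♭+: root A♭ down a perfect fifth → Db, giving Db+.

Ebø7 F6 Db+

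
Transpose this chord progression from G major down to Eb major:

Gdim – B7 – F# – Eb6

Ebdim G7 D Cb6

G major down to Eb major is a major third; each chord root moves by that interval while the quality stays the same.
Gdim: root G down a major third → Eb, giving Ebdim.
B7: root B down a major third → G, giving G7.
F#: root F# down a major third → D, giving D.
Eb6: root Eb down a major third → Cb, giving Cb6.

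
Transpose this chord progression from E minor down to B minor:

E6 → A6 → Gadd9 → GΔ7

B6 E6 Dadd9 DΔ7

E minor down to B minor is a perfect fourth; each chord root moves by that interval while the quality stays the same.
E6: root E down a perfect fourth → B, giving B6.
A6: root A down a perfect fourth → E, giving E6.
Gadd9: root G down a perfect fourth → D, giving Dadd9.
GΔ7: root G down a perfect fourth → D, giving DΔ7.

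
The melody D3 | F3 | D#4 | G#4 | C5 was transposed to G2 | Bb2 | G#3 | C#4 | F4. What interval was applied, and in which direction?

down a perfect fifth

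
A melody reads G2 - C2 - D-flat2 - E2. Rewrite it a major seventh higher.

G2: a seventh up reaches F, and 11 semitones makes it F#3.
C2: a seventh up reaches B, and 11 semitones makes it B2.
Db2: a seventh up reaches C, and 11 semitones makes it C3.
E2 up a major seventh is D#3.

F#3 B2 C3 D#3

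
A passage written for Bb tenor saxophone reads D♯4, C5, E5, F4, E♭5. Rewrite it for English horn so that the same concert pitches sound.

G#3 F4 A4 Bb3 Ab4

First find concert pitch: the Bb tenor saxophone sounds a major ninth below written, so D♯4 C5 E5 F4 E♭5 sounds C#3 Bb3 D4 Eb3 Db4.
Then write for English horn: it sounds a perfect fifth below written, so the part must be a perfect fifth above concert.
C#3 → G#3
Bb3 → F4
D4 → A4
Eb3 → Bb3
Db4 → Ab4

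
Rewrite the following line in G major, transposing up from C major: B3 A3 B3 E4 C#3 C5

F#4 E4 F#4 B4 G#3 G5

C major to G major up is a perfect fifth, so every note moves up by that interval.
B3 gives F#4
A3 gives E4
B3 gives F#4
E4 gives B4
C#3 gives G#3
C5 gives G5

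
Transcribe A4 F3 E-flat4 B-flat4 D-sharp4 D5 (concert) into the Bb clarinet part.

B4 G3 F4 C5 E#4 E5

The Bb clarinet sounds a major second below written, so the written part must be a major second above concert — transpose each note up.
A4 becomes B4
F3 becomes G3
Eb4 becomes F4
Bb4 becomes C5
D#4 becomes E#4
D5 becomes E5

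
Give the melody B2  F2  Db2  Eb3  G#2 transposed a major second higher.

B2: a second up reaches C, and 2 semitones makes it C#3.
F2: a second up reaches G, and 2 semitones makes it G2.
Db2 up a major second is Eb2.
Eb3 up a major second is F3.
A major second up from G#2 gives A#2.

C#3 G2 Eb2 F3 A#2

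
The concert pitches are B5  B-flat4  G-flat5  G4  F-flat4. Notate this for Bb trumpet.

C#6 C5 Ab5 A4 Gb4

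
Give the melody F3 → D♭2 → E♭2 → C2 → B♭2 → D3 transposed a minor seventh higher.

Eb4 Cb3 Db3 Bb2 Ab3 C4

F3 up a minor seventh is Eb4.
Db2: a seventh up reaches C, and 10 semitones makes it Cb3.
Eb2: a seventh up reaches D, and 10 semitones makes it Db3.
C2 up a minor seventh is Bb2.
Bb2 up a minor seventh is Ab3.
A minor seventh up from D3 gives C4.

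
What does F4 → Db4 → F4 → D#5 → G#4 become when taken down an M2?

A major second down from F4 gives Eb4.
A major second down from Db4 gives Cb4.
F4 down a major second is Eb4.
D#5: a second down reaches C, and 2 semitones makes it C#5.
G#4: a second down reaches F, and 2 semitones makes it F#4.

Eb4 Cb4 Eb4 C#5 F#4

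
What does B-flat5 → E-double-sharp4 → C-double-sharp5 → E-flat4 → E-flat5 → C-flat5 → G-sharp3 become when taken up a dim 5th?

A diminished fifth up from Bb5 gives Fb6.
A diminished fifth up from E##4 gives B#4.
C##5: a fifth up reaches G, and 6 semitones makes it G#5.
Eb4 up a diminished fifth is Bbb4.
A diminished fifth up from Eb5 gives Bbb5.
Cb5 up a diminished fifth is Gbb5.
A diminished fifth up from G#3 gives D4.

Fb6 B#4 G#5 Bbb4 Bbb5 Gbb5 D4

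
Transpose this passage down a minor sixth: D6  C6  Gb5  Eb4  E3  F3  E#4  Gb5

D6: a sixth down reaches F, and 8 semitones makes it F#5.
C6 down a minor sixth is E5.
Gb5: a sixth down reaches B, and 8 semitones makes it Bb4.
A minor sixth down from Eb4 gives G3.
A minor sixth down from E3 gives G#2.
F3: a sixth down reaches A, and 8 semitones makes it A2.
E#4 down a minor sixth is G##3.
A minor sixth down from Gb5 gives Bb4.

F#5 E5 Bb4 G3 G#2 A2 G##3 Bb4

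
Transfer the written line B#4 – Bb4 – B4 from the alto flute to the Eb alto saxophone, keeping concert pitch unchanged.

First find concert pitch: the alto flute sounds a perfect fourth below written, so B#4 Bb4 B4 sounds F##4 F4 F#4.
Then write for Eb alto saxophone: it sounds a major sixth below written, so the part must be a major sixth above concert.
F##4 → D##5
F4 → D5
F#4 → D#5

D##5 D5 D#5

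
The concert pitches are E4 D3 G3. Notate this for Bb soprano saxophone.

F#4 E3 A3

The Bb soprano saxophone sounds a major second below written, so the written part must be a major second above concert — transpose each note up.
E4 to F#4
D3 to E3
G3 to A3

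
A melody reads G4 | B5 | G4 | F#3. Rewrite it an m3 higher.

G4 to Bb4
B5 to D6
G4 to Bb4
F#3 to A3

Bb4 D6 Bb4 A3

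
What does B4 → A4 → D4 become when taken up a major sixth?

B4 -> G#5
A4 -> F#5
D4 -> B4

G#5 F#5 B4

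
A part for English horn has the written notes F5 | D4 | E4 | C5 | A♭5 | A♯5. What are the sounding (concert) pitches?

The English horn sounds a perfect fifth below written, so transpose each written note down a perfect fifth.
F5 → Bb4
D4 → G3
E4 → A3
C5 → F4
Ab5 → Db5
A#5 → D#5

Bb4 G3 A3 F4 Db5 D#5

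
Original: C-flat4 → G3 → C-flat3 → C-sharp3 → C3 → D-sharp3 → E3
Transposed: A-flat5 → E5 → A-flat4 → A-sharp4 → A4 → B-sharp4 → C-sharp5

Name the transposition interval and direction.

From Cb4 to Ab5 is 13 letter names — a thirteenth of some quality.
Cb4 to Ab5 is 21 semitones, which makes it a major thirteenth; the second version is higher, so the direction is up.
Checking another pair — E3 → C#5 — gives the same interval.

up a major thirteenth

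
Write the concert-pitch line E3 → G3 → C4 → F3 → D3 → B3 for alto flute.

The alto flute sounds a perfect fourth below written, so the written part must be a perfect fourth above concert — transpose each note up.
E3 -> A3
G3 -> C4
C4 -> F4
F3 -> Bb3
D3 -> G3
B3 -> E4

A3 C4 F4 Bb3 G3 E4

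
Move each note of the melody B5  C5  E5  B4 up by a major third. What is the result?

D#6 E5 G#5 D#5

B5 -> D#6
C5 -> E5
E5 -> G#5
B4 -> D#5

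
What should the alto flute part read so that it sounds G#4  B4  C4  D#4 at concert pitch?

The alto flute sounds a perfect fourth below written, so the written part must be a perfect fourth above concert — transpose each note up.
G#4 becomes C#5
B4 becomes E5
C4 becomes F4
D#4 becomes G#4

C#5 E5 F4 G#4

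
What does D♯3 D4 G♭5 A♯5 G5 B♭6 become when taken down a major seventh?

E2 Eb3 Abb4 B4 Ab4 Cb6

A major seventh down from D#3 gives E2.
D4 down a major seventh is Eb3.
Gb5 down a major seventh is Abb4.
A#5 down a major seventh is B4.
G5: a seventh down reaches A, and 11 semitones makes it Ab4.
Bb6 down a major seventh is Cb6.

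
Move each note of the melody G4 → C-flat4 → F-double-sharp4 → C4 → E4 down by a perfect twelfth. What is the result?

G4 becomes C3
Cb4 becomes Fb2
F##4 becomes B#2
C4 becomes F2
E4 becomes A2

C3 Fb2 B#2 F2 A2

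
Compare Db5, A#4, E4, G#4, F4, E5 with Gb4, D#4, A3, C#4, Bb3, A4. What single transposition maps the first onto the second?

down a perfect fifth

From Db5 to Gb4 is 5 letter names — a fifth of some quality.
Gb4 to Db5 is 7 semitones, which makes it a perfect fifth; the second version is lower, so the direction is down.
Checking another pair — E5 → A4 — gives the same interval.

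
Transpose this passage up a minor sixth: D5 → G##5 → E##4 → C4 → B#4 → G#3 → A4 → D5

Bb5 E#6 C##5 Ab4 G#5 E4 F5 Bb5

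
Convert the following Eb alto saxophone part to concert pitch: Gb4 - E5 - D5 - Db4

Written C4 on the Eb alto saxophone sounds as Eb3, a major sixth lower; apply that shift to every note.
Gb4 -> Bbb3
E5 -> G4
D5 -> F4
Db4 -> Fb3

Bbb3 G4 F4 Fb3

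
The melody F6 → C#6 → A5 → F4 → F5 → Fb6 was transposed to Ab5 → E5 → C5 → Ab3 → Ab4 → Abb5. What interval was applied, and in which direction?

down a major sixth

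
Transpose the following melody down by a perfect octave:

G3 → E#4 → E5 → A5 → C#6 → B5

G2 E#3 E4 A4 C#5 B4

A perfect octave down from G3 gives G2.
A perfect octave down from E#4 gives E#3.
E5: an octave down reaches E, and 12 semitones makes it E4.
A5: an octave down reaches A, and 12 semitones makes it A4.
C#6 down a perfect octave is C#5.
B5: an octave down reaches B, and 12 semitones makes it B4.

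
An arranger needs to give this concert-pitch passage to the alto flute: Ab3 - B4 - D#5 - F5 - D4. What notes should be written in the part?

Db4 E5 G#5 Bb5 G4

The alto flute sounds a perfect fourth below written, so the written part must be a perfect fourth above concert — transpose each note up.
Ab3 → Db4
B4 → E5
D#5 → G#5
F5 → Bb5
D4 → G4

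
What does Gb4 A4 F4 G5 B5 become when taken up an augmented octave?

G5 A#5 F#5 G#6 B#6

Gb4 → G5
A4 → A#5
F4 → F#5
G5 → G#6
B5 → B#6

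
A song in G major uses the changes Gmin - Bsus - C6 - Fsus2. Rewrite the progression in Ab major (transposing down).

Abmin Csus Db6 Gbsus2

G major down to Ab major is a major seventh; each chord root moves by that interval while the quality stays the same.
Gmin: root G down a major seventh → Ab, giving Abmin.
Bsus: root B down a major seventh → C, giving Csus.
C6: root C down a major seventh → Db, giving Db6.
Fsus2: root F down a major seventh → Gb, giving Gbsus2.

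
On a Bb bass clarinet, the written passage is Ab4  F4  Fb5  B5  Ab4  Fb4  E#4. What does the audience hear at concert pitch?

Gb3 Eb3 Ebb4 A4 Gb3 Ebb3 D#3

Written C4 on the Bb bass clarinet sounds as Bb2, a major ninth lower; apply that shift to every note.
Ab4 to Gb3
F4 to Eb3
Fb5 to Ebb4
B5 to A4
Ab4 to Gb3
Fb4 to Ebb3
E#4 to D#3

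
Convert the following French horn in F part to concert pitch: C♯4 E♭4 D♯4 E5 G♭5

F#3 Ab3 G#3 A4 Cb5

Written C4 on the French horn in F sounds as F3, a perfect fifth lower; apply that shift to every note.
C#4 -> F#3
Eb4 -> Ab3
D#4 -> G#3
E5 -> A4
Gb5 -> Cb5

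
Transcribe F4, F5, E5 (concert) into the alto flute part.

Bb4 Bb5 A5

Written C4 sounds as G3 on the alto flute, so concert pitches are written a perfect fourth up.
F4 gives Bb4
F5 gives Bb5
E5 gives A5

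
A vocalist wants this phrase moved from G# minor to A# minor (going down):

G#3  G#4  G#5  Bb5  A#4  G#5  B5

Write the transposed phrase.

G# minor to A# minor down is a minor seventh, so every note moves down by that interval.
G#3 -> A#2
G#4 -> A#3
G#5 -> A#4
Bb5 -> C5
A#4 -> B#3
G#5 -> A#4
B5 -> C#5

A#2 A#3 A#4 C5 B#3 A#4 C#5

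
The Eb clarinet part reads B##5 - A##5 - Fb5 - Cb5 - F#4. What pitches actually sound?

The Eb clarinet sounds a minor third above written, so transpose each written note up a minor third.
B##5 → D##6
A##5 → C##6
Fb5 → Abb5
Cb5 → Ebb5
F#4 → A4

D##6 C##6 Abb5 Ebb5 A4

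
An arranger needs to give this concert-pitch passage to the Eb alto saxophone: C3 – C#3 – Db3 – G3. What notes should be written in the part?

The Eb alto saxophone sounds a major sixth below written, so the written part must be a major sixth above concert — transpose each note up.
C3 gives A3
C#3 gives A#3
Db3 gives Bb3
G3 gives E4

A3 A#3 Bb3 E4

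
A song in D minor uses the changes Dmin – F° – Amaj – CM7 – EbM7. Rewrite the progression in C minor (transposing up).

D minor up to C minor is a minor seventh; each chord root moves by that interval while the quality stays the same.
Dmin: root D up a minor seventh → C, giving Cmin.
F°: root F up a minor seventh → Eb, giving Eb°.
Amaj: root A up a minor seventh → G, giving Gmaj.
CM7: root C up a minor seventh → Bb, giving BbM7.
EbM7: root Eb up a minor seventh → Db, giving DbM7.

Cmin Eb° Gmaj BbM7 DbM7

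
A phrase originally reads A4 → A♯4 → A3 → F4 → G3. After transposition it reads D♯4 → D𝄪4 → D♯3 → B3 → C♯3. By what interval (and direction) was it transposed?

down a diminished fifth

From A4 to D#4 is 5 letter names — a fifth of some quality.
D#4 to A4 is 6 semitones, which makes it a diminished fifth; the second version is lower, so the direction is down.
Checking another pair — G3 → C#3 — gives the same interval.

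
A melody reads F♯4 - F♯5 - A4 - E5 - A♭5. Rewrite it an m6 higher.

A minor sixth up from F#4 gives D5.
F#5 up a minor sixth is D6.
A4: a sixth up reaches F, and 8 semitones makes it F5.
E5: a sixth up reaches C, and 8 semitones makes it C6.
Ab5: a sixth up reaches F, and 8 semitones makes it Fb6.

D5 D6 F5 C6 Fb6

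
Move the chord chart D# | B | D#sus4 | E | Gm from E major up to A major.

E major up to A major is a perfect fourth; each chord root moves by that interval while the quality stays the same.
D#: root D# up a perfect fourth → G#, giving G#.
B: root B up a perfect fourth → E, giving E.
D#sus4: root D# up a perfect fourth → G#, giving G#sus4.
E: root E up a perfect fourth → A, giving A.
Gm: root G up a perfect fourth → C, giving Cm.

G# E G#sus4 A Cm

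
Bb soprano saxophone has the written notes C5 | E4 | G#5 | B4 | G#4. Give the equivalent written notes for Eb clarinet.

G4 B3 D#5 F#4 D#4

First find concert pitch: the Bb soprano saxophone sounds a major second below written, so C5 E4 G#5 B4 G#4 sounds Bb4 D4 F#5 A4 F#4.
Then write for Eb clarinet: it sounds a minor third above written, so the part must be a minor third below concert.
Bb4 → G4
D4 → B3
F#5 → D#5
A4 → F#4
F#4 → D#4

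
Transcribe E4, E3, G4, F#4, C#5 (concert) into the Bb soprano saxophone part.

Written C4 sounds as Bb3 on the Bb soprano saxophone, so concert pitches are written a major second up.
E4 to F#4
E3 to F#3
G4 to A4
F#4 to G#4
C#5 to D#5

F#4 F#3 A4 G#4 D#5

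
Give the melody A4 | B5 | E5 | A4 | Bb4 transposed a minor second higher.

A4 gives Bb4
B5 gives C6
E5 gives F5
A4 gives Bb4
Bb4 gives Cb5

Bb4 C6 F5 Bb4 Cb5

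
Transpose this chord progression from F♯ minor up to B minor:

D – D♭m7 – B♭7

G Gbm7 Eb7

F♯ minor up to B minor is a perfect fourth; each chord root moves by that interval while the quality stays the same.
D: root D up a perfect fourth → G, giving G.
D♭m7: root D♭ up a perfect fourth → Gb, giving Gbm7.
B♭7: root B♭ up a perfect fourth → Eb, giving Eb7.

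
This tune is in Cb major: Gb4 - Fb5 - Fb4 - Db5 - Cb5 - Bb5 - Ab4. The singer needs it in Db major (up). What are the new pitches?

Ab4 Gb5 Gb4 Eb5 Db5 C6 Bb4

Cb major to Db major up is a major second, so every note moves up by that interval.
Gb4 to Ab4
Fb5 to Gb5
Fb4 to Gb4
Db5 to Eb5
Cb5 to Db5
Bb5 to C6
Ab4 to Bb4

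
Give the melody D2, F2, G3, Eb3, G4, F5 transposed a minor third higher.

F2 Ab2 Bb3 Gb3 Bb4 Ab5

D2 → F2
F2 → Ab2
G3 → Bb3
Eb3 → Gb3
G4 → Bb4
F5 → Ab5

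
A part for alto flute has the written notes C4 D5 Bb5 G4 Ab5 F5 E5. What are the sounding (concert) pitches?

The alto flute sounds a perfect fourth below written, so transpose each written note down a perfect fourth.
C4 gives G3
D5 gives A4
Bb5 gives F5
G4 gives D4
Ab5 gives Eb5
F5 gives C5
E5 gives B4

G3 A4 F5 D4 Eb5 C5 B4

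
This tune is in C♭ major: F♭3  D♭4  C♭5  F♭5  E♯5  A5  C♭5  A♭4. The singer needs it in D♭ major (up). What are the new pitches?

Gb3 Eb4 Db5 Gb5 F##5 B5 Db5 Bb4

From C♭ up to D♭ is a major second; apply that to each pitch.
Fb3 to Gb3
Db4 to Eb4
Cb5 to Db5
Fb5 to Gb5
E#5 to F##5
A5 to B5
Cb5 to Db5
Ab4 to Bb4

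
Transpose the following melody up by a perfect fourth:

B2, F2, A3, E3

B2: a fourth up reaches E, and 5 semitones makes it E3.
F2 up a perfect fourth is Bb2.
A3 up a perfect fourth is D4.
E3 up a perfect fourth is A3.

E3 Bb2 D4 A3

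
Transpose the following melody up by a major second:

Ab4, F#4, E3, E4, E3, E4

Bb4 G#4 F#3 F#4 F#3 F#4

Ab4 → Bb4
F#4 → G#4
E3 → F#3
E4 → F#4
E3 → F#3
E4 → F#4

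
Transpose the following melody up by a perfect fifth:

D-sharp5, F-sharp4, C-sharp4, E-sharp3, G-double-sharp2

A perfect fifth up from D#5 gives A#5.
A perfect fifth up from F#4 gives C#5.
C#4: a fifth up reaches G, and 7 semitones makes it G#4.
E#3: a fifth up reaches B, and 7 semitones makes it B#3.
A perfect fifth up from G##2 gives D##3.

A#5 C#5 G#4 B#3 D##3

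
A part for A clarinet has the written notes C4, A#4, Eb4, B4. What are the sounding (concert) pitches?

The A clarinet sounds a minor third below written, so transpose each written note down a minor third.
C4 becomes A3
A#4 becomes F##4
Eb4 becomes C4
B4 becomes G#4

A3 F##4 C4 G#4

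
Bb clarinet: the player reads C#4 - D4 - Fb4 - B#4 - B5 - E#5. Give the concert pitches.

The Bb clarinet sounds a major second below written, so transpose each written note down a major second.
C#4 gives B3
D4 gives C4
Fb4 gives Ebb4
B#4 gives A#4
B5 gives A5
E#5 gives D#5

B3 C4 Ebb4 A#4 A5 D#5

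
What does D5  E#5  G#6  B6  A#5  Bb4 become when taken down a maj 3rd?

Bb4 C#5 E6 G6 F#5 Gb4

D5 to Bb4
E#5 to C#5
G#6 to E6
B6 to G6
A#5 to F#5
Bb4 to Gb4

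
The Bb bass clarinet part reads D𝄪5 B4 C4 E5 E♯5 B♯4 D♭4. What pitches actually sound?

Written C4 on the Bb bass clarinet sounds as Bb2, a major ninth lower; apply that shift to every note.
D##5 -> C##4
B4 -> A3
C4 -> Bb2
E5 -> D4
E#5 -> D#4
B#4 -> A#3
Db4 -> Cb3

C##4 A3 Bb2 D4 D#4 A#3 Cb3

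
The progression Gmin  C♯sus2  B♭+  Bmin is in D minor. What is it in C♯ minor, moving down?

F#min B#sus2 A+ A#min

D minor down to C♯ minor is a minor second; each chord root moves by that interval while the quality stays the same.
Gmin: root G down a minor second → F#, giving F#min.
C♯sus2: root C♯ down a minor second → B#, giving B#sus2.
B♭+: root B♭ down a minor second → A, giving A+.
Bmin: root B down a minor second → A#, giving A#min.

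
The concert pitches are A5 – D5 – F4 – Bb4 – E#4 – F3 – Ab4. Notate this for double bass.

Written C4 sounds as C3 on the double bass, so concert pitches are written a perfect octave up.
A5 -> A6
D5 -> D6
F4 -> F5
Bb4 -> Bb5
E#4 -> E#5
F3 -> F4
Ab4 -> Ab5

A6 D6 F5 Bb5 E#5 F4 Ab5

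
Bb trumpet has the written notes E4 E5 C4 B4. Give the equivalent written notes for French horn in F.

A4 A5 F4 E5

First find concert pitch: the Bb trumpet sounds a major second below written, so E4 E5 C4 B4 sounds D4 D5 Bb3 A4.
Then write for French horn in F: it sounds a perfect fifth below written, so the part must be a perfect fifth above concert.
D4 → A4
D5 → A5
Bb3 → F4
A4 → E5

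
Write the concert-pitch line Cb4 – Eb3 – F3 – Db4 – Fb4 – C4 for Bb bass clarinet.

Written C4 sounds as Bb2 on the Bb bass clarinet, so concert pitches are written a major ninth up.
Cb4 → Db5
Eb3 → F4
F3 → G4
Db4 → Eb5
Fb4 → Gb5
C4 → D5

Db5 F4 G4 Eb5 Gb5 D5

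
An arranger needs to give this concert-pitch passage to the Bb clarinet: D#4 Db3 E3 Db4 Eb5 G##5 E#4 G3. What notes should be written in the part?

Written C4 sounds as Bb3 on the Bb clarinet, so concert pitches are written a major second up.
D#4 to E#4
Db3 to Eb3
E3 to F#3
Db4 to Eb4
Eb5 to F5
G##5 to A##5
E#4 to F##4
G3 to A3

E#4 Eb3 F#3 Eb4 F5 A##5 F##4 A3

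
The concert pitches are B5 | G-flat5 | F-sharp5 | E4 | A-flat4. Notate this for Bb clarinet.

C#6 Ab5 G#5 F#4 Bb4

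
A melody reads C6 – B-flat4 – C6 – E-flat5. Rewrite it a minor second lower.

B5 A4 B5 D5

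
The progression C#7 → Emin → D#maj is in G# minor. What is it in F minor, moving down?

G# minor down to F minor is an augmented second; each chord root moves by that interval while the quality stays the same.
C#7: root C# down an augmented second → Bb, giving Bb7.
Emin: root E down an augmented second → Db, giving Dbmin.
D#maj: root D# down an augmented second → C, giving Cmaj.

Bb7 Dbmin Cmaj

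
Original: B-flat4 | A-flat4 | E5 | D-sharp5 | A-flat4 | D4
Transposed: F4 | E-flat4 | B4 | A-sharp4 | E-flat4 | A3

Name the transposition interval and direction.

Take the first pair: Bb4 → F4. B to F spans 4 letter names, so the interval is some kind of fourth.
F4 to Bb4 is 5 semitones, which makes it a perfect fourth; the second version is lower, so the direction is down.
Checking another pair — D4 → A3 — gives the same interval.

down a perfect fourth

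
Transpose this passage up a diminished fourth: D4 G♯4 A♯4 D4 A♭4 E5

Gb4 C5 D5 Gb4 Dbb5 Ab5

D4 to Gb4
G#4 to C5
A#4 to D5
D4 to Gb4
Ab4 to Dbb5
E5 to Ab5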